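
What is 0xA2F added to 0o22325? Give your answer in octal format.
Convert 0xA2F (hexadecimal) → 10×256 + 2×16 + 15 = 2607 (decimal)
Convert 0o22325 (octal) → 2×4096 + 2×512 + 3×64 + 2×8 + 5 = 9429 (decimal)
Compute 2607 + 9429 = 12036
Convert 12036 (decimal) → 12036 = 2×4096 + 7×512 + 4×64 + 4 → 0o27404 (octal)
0o27404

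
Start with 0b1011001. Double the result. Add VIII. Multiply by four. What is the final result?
Convert 0b1011001 (binary) → 64 + 16 + 8 + 1 = 89 (decimal)
Start: 89
89 × 2 = 178
Convert VIII (Roman numeral) → 5 + 1 + 1 + 1 = 8 (decimal)
178 + 8 = 186
Convert four (English words) → 4 (decimal)
186 × 4 = 744
744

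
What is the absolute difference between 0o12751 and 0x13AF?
Convert 0o12751 (octal) → 1×4096 + 2×512 + 7×64 + 5×8 + 1 = 5609 (decimal)
Convert 0x13AF (hexadecimal) → 1×4096 + 3×256 + 10×16 + 15 = 5039 (decimal)
Compute |5609 - 5039| = 570
570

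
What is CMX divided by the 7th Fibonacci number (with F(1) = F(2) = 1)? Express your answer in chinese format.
Convert CMX (Roman numeral) → 900 + 10 = 910 (decimal)
Convert the 7th Fibonacci number (with F(1) = F(2) = 1) (Fibonacci index) → 1, 1, 2, 3, 5, 8, 13 → 13 (decimal)
Compute 910 ÷ 13 = 70
Convert 70 (decimal) → 70 = 7×10 → 七十 (Chinese numeral)
七十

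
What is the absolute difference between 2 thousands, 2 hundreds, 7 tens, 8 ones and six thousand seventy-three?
Convert 2 thousands, 2 hundreds, 7 tens, 8 ones (place-value notation) → 2×1000 + 2×100 + 7×10 + 8 = 2278 (decimal)
Convert six thousand seventy-three (English words) → 6×1000 + 73 = 6073 (decimal)
Compute |2278 - 6073| = 3795
3795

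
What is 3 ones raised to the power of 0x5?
Convert 3 ones (place-value notation) → 3 (decimal)
Convert 0x5 (hexadecimal) → 5 (decimal)
Compute 3 ^ 5 = 243
243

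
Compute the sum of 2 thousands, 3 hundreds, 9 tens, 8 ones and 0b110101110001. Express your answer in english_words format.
Convert 2 thousands, 3 hundreds, 9 tens, 8 ones (place-value notation) → 2×1000 + 3×100 + 9×10 + 8 = 2398 (decimal)
Convert 0b110101110001 (binary) → 2048 + 1024 + 256 + 64 + 32 + 16 + 1 = 3441 (decimal)
Compute 2398 + 3441 = 5839
Convert 5839 (decimal) → 5839 = 5×1000 + 8×100 + 39 → five thousand eight hundred thirty-nine (English words)
five thousand eight hundred thirty-nine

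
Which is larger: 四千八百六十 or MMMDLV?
Convert 四千八百六十 (Chinese numeral) → 4×1000 + 8×100 + 6×10 = 4860 (decimal)
Convert MMMDLV (Roman numeral) → 1000 + 1000 + 1000 + 500 + 50 + 5 = 3555 (decimal)
Compare 4860 vs 3555: larger = 4860
4860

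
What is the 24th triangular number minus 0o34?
The 24th triangular number = 24×25/2 = 300
Convert 0o34 (octal) → 3×8 + 4 = 28 (decimal)
Compute 300 - 28 = 272
272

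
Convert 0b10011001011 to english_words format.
Convert 0b10011001011 (binary) → 1024 + 128 + 64 + 8 + 2 + 1 = 1227 (decimal)
Convert 1227 (decimal) → 1227 = 1×1000 + 2×100 + 27 → one thousand two hundred twenty-seven (English words)
one thousand two hundred twenty-seven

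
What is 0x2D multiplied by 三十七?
Convert 0x2D (hexadecimal) → 2×16 + 13 = 45 (decimal)
Convert 三十七 (Chinese numeral) → 3×10 + 7 = 37 (decimal)
Compute 45 × 37 = 1665
1665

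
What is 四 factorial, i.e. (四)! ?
Convert 四 (Chinese numeral) → 4 (decimal)
Compute 4! = 24
24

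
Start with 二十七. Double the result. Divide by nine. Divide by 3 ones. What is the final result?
Convert 二十七 (Chinese numeral) → 2×10 + 7 = 27 (decimal)
Start: 27
27 × 2 = 54
Convert nine (English words) → 9 (decimal)
54 ÷ 9 = 6
Convert 3 ones (place-value notation) → 3 (decimal)
6 ÷ 3 = 2
2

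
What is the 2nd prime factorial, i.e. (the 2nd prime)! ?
Convert the 2nd prime (prime index) → 3 (decimal)
Compute 3! = 6
6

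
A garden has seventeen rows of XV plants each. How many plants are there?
Convert XV (Roman numeral) → 10 + 5 = 15 (decimal)
Convert seventeen (English words) → 17 (decimal)
Compute 15 × 17 = 255
255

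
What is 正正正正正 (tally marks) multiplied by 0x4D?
Convert 正正正正正 (tally marks) → 5 + 5 + 5 + 5 + 5 = 25 (decimal)
Convert 0x4D (hexadecimal) → 4×16 + 13 = 77 (decimal)
Compute 25 × 77 = 1925
1925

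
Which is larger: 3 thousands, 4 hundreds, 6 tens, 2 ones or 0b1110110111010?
Convert 3 thousands, 4 hundreds, 6 tens, 2 ones (place-value notation) → 3×1000 + 4×100 + 6×10 + 2 = 3462 (decimal)
Convert 0b1110110111010 (binary) → 4096 + 2048 + 1024 + 256 + 128 + 32 + 16 + 8 + 2 = 7610 (decimal)
Compare 3462 vs 7610: larger = 7610
7610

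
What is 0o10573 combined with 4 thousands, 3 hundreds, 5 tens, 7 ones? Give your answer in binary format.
Convert 0o10573 (octal) → 1×4096 + 5×64 + 7×8 + 3 = 4475 (decimal)
Convert 4 thousands, 3 hundreds, 5 tens, 7 ones (place-value notation) → 4×1000 + 3×100 + 5×10 + 7 = 4357 (decimal)
Compute 4475 + 4357 = 8832
Convert 8832 (decimal) → 8832 = 8192 + 512 + 128 → 0b10001010000000 (binary)
0b10001010000000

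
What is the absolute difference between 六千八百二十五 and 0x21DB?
Convert 六千八百二十五 (Chinese numeral) → 6×1000 + 8×100 + 2×10 + 5 = 6825 (decimal)
Convert 0x21DB (hexadecimal) → 2×4096 + 1×256 + 13×16 + 11 = 8667 (decimal)
Compute |6825 - 8667| = 1842
1842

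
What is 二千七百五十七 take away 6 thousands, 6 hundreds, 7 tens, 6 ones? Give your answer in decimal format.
Convert 二千七百五十七 (Chinese numeral) → 2×1000 + 7×100 + 5×10 + 7 = 2757 (decimal)
Convert 6 thousands, 6 hundreds, 7 tens, 6 ones (place-value notation) → 6×1000 + 6×100 + 7×10 + 6 = 6676 (decimal)
Compute 2757 - 6676 = -3919
-3919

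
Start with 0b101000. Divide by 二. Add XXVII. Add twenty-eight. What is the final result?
Convert 0b101000 (binary) → 32 + 8 = 40 (decimal)
Start: 40
Convert 二 (Chinese numeral) → 2 (decimal)
40 ÷ 2 = 20
Convert XXVII (Roman numeral) → 10 + 10 + 5 + 1 + 1 = 27 (decimal)
20 + 27 = 47
Convert twenty-eight (English words) → 28 (decimal)
47 + 28 = 75
75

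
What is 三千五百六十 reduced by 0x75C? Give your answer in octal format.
Convert 三千五百六十 (Chinese numeral) → 3×1000 + 5×100 + 6×10 = 3560 (decimal)
Convert 0x75C (hexadecimal) → 7×256 + 5×16 + 12 = 1884 (decimal)
Compute 3560 - 1884 = 1676
Convert 1676 (decimal) → 1676 = 3×512 + 2×64 + 1×8 + 4 → 0o3214 (octal)
0o3214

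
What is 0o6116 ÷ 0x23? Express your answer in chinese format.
Convert 0o6116 (octal) → 6×512 + 1×64 + 1×8 + 6 = 3150 (decimal)
Convert 0x23 (hexadecimal) → 2×16 + 3 = 35 (decimal)
Compute 3150 ÷ 35 = 90
Convert 90 (decimal) → 90 = 9×10 → 九十 (Chinese numeral)
九十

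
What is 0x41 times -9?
Convert 0x41 (hexadecimal) → 4×16 + 1 = 65 (decimal)
Compute 65 × -9 = -585
-585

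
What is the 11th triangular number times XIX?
Convert the 11th triangular number (triangular index) → 11×12/2 = 66 (decimal)
Convert XIX (Roman numeral) → 10 + 9 = 19 (decimal)
Compute 66 × 19 = 1254
1254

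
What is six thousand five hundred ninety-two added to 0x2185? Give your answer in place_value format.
Convert six thousand five hundred ninety-two (English words) → 6×1000 + 5×100 + 92 = 6592 (decimal)
Convert 0x2185 (hexadecimal) → 2×4096 + 1×256 + 8×16 + 5 = 8581 (decimal)
Compute 6592 + 8581 = 15173
Convert 15173 (decimal) → 15173 = 15×1000 + 1×100 + 7×10 + 3 → 15 thousands, 1 hundred, 7 tens, 3 ones (place-value notation)
15 thousands, 1 hundred, 7 tens, 3 ones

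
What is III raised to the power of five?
Convert III (Roman numeral) → 1 + 1 + 1 = 3 (decimal)
Convert five (English words) → 5 (decimal)
Compute 3 ^ 5 = 243
243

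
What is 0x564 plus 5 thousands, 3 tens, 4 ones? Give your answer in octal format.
Convert 0x564 (hexadecimal) → 5×256 + 6×16 + 4 = 1380 (decimal)
Convert 5 thousands, 3 tens, 4 ones (place-value notation) → 5×1000 + 3×10 + 4 = 5034 (decimal)
Compute 1380 + 5034 = 6414
Convert 6414 (decimal) → 6414 = 1×4096 + 4×512 + 4×64 + 1×8 + 6 → 0o14416 (octal)
0o14416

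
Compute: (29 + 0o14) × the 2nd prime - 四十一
Convert 0o14 (octal) → 1×8 + 4 = 12 (decimal)
Convert the 2nd prime (prime index) → 3 (decimal)
Convert 四十一 (Chinese numeral) → 4×10 + 1 = 41 (decimal)
Expression in decimal: (29 + 12) × 3 - 41
Parentheses first: 29 + 12 = 41
Multiply: 41 × 3 = 123
Subtract: 123 - 41 = 82
82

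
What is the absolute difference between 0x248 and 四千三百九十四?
Convert 0x248 (hexadecimal) → 2×256 + 4×16 + 8 = 584 (decimal)
Convert 四千三百九十四 (Chinese numeral) → 4×1000 + 3×100 + 9×10 + 4 = 4394 (decimal)
Compute |584 - 4394| = 3810
3810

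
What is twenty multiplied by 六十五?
Convert twenty (English words) → 20 (decimal)
Convert 六十五 (Chinese numeral) → 6×10 + 5 = 65 (decimal)
Compute 20 × 65 = 1300
1300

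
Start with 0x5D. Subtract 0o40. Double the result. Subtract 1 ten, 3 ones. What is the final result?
Convert 0x5D (hexadecimal) → 5×16 + 13 = 93 (decimal)
Start: 93
Convert 0o40 (octal) → 4×8 = 32 (decimal)
93 - 32 = 61
61 × 2 = 122
Convert 1 ten, 3 ones (place-value notation) → 1×10 + 3 = 13 (decimal)
122 - 13 = 109
109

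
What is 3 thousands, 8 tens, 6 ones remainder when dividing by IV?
Convert 3 thousands, 8 tens, 6 ones (place-value notation) → 3×1000 + 8×10 + 6 = 3086 (decimal)
Convert IV (Roman numeral) → 4 (decimal)
Compute 3086 mod 4 = 2
2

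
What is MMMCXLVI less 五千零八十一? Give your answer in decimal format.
Convert MMMCXLVI (Roman numeral) → 1000 + 1000 + 1000 + 100 + 40 + 5 + 1 = 3146 (decimal)
Convert 五千零八十一 (Chinese numeral) → 5×1000 + 8×10 + 1 = 5081 (decimal)
Compute 3146 - 5081 = -1935
-1935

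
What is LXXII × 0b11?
Convert LXXII (Roman numeral) → 50 + 10 + 10 + 1 + 1 = 72 (decimal)
Convert 0b11 (binary) → 2 + 1 = 3 (decimal)
Compute 72 × 3 = 216
216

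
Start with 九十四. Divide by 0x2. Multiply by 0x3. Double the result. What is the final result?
Convert 九十四 (Chinese numeral) → 9×10 + 4 = 94 (decimal)
Start: 94
Convert 0x2 (hexadecimal) → 2 (decimal)
94 ÷ 2 = 47
Convert 0x3 (hexadecimal) → 3 (decimal)
47 × 3 = 141
141 × 2 = 282
282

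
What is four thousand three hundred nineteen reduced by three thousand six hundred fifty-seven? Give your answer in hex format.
Convert four thousand three hundred nineteen (English words) → 4×1000 + 3×100 + 19 = 4319 (decimal)
Convert three thousand six hundred fifty-seven (English words) → 3×1000 + 6×100 + 57 = 3657 (decimal)
Compute 4319 - 3657 = 662
Convert 662 (decimal) → 662 = 2×256 + 9×16 + 6 → 0x296 (hexadecimal)
0x296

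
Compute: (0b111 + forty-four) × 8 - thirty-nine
Convert 0b111 (binary) → 4 + 2 + 1 = 7 (decimal)
Convert forty-four (English words) → 44 (decimal)
Convert thirty-nine (English words) → 39 (decimal)
Expression in decimal: (7 + 44) × 8 - 39
Parentheses first: 7 + 44 = 51
Multiply: 51 × 8 = 408
Subtract: 408 - 39 = 369
369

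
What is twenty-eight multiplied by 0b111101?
Convert twenty-eight (English words) → 28 (decimal)
Convert 0b111101 (binary) → 32 + 16 + 8 + 4 + 1 = 61 (decimal)
Compute 28 × 61 = 1708
1708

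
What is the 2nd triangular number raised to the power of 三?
Convert the 2nd triangular number (triangular index) → 2×3/2 = 3 (decimal)
Convert 三 (Chinese numeral) → 3 (decimal)
Compute 3 ^ 3 = 27
27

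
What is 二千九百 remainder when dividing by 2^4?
Convert 二千九百 (Chinese numeral) → 2×1000 + 9×100 = 2900 (decimal)
Convert 2^4 (power) → 16 (decimal)
Compute 2900 mod 16 = 4
4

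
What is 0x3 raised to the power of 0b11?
Convert 0x3 (hexadecimal) → 3 (decimal)
Convert 0b11 (binary) → 2 + 1 = 3 (decimal)
Compute 3 ^ 3 = 27
27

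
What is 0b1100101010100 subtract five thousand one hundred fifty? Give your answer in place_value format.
Convert 0b1100101010100 (binary) → 4096 + 2048 + 256 + 64 + 16 + 4 = 6484 (decimal)
Convert five thousand one hundred fifty (English words) → 5×1000 + 1×100 + 50 = 5150 (decimal)
Compute 6484 - 5150 = 1334
Convert 1334 (decimal) → 1334 = 1×1000 + 3×100 + 3×10 + 4 → 1 thousand, 3 hundreds, 3 tens, 4 ones (place-value notation)
1 thousand, 3 hundreds, 3 tens, 4 ones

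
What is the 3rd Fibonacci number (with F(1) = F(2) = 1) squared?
The 3rd Fibonacci number (with F(1) = F(2) = 1): 1, 1, 2 → 2
Compute 2² = 2 × 2 = 4
4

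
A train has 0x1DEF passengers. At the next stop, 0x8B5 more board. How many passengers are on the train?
Convert 0x1DEF (hexadecimal) → 1×4096 + 13×256 + 14×16 + 15 = 7663 (decimal)
Convert 0x8B5 (hexadecimal) → 8×256 + 11×16 + 5 = 2229 (decimal)
Compute 7663 + 2229 = 9892
9892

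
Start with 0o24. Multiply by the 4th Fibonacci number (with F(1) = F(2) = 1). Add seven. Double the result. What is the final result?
Convert 0o24 (octal) → 2×8 + 4 = 20 (decimal)
Start: 20
Convert the 4th Fibonacci number (with F(1) = F(2) = 1) (Fibonacci index) → 1, 1, 2, 3 → 3 (decimal)
20 × 3 = 60
Convert seven (English words) → 7 (decimal)
60 + 7 = 67
67 × 2 = 134
134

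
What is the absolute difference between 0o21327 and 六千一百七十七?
Convert 0o21327 (octal) → 2×4096 + 1×512 + 3×64 + 2×8 + 7 = 8919 (decimal)
Convert 六千一百七十七 (Chinese numeral) → 6×1000 + 1×100 + 7×10 + 7 = 6177 (decimal)
Compute |8919 - 6177| = 2742
2742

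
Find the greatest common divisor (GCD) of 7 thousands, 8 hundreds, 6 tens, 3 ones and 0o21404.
Convert 7 thousands, 8 hundreds, 6 tens, 3 ones (place-value notation) → 7×1000 + 8×100 + 6×10 + 3 = 7863 (decimal)
Convert 0o21404 (octal) → 2×4096 + 1×512 + 4×64 + 4 = 8964 (decimal)
Compute gcd(7863, 8964) = 3
3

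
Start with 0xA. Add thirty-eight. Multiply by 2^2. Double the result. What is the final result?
Convert 0xA (hexadecimal) → 10 (decimal)
Start: 10
Convert thirty-eight (English words) → 38 (decimal)
10 + 38 = 48
Convert 2^2 (power) → 4 (decimal)
48 × 4 = 192
192 × 2 = 384
384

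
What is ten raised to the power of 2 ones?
Convert ten (English words) → 10 (decimal)
Convert 2 ones (place-value notation) → 2 (decimal)
Compute 10 ^ 2 = 100
100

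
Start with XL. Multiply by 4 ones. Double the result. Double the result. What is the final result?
Convert XL (Roman numeral) → 40 (decimal)
Start: 40
Convert 4 ones (place-value notation) → 4 (decimal)
40 × 4 = 160
160 × 2 = 320
320 × 2 = 640
640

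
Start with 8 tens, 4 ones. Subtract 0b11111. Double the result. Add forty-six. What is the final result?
Convert 8 tens, 4 ones (place-value notation) → 8×10 + 4 = 84 (decimal)
Start: 84
Convert 0b11111 (binary) → 16 + 8 + 4 + 2 + 1 = 31 (decimal)
84 - 31 = 53
53 × 2 = 106
Convert forty-six (English words) → 46 (decimal)
106 + 46 = 152
152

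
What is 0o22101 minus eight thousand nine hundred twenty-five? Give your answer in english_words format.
Convert 0o22101 (octal) → 2×4096 + 2×512 + 1×64 + 1 = 9281 (decimal)
Convert eight thousand nine hundred twenty-five (English words) → 8×1000 + 9×100 + 25 = 8925 (decimal)
Compute 9281 - 8925 = 356
Convert 356 (decimal) → 356 = 3×100 + 56 → three hundred fifty-six (English words)
three hundred fifty-six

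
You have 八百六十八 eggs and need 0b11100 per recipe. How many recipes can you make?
Convert 八百六十八 (Chinese numeral) → 8×100 + 6×10 + 8 = 868 (decimal)
Convert 0b11100 (binary) → 16 + 8 + 4 = 28 (decimal)
Compute 868 ÷ 28 = 31
31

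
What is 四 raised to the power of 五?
Convert 四 (Chinese numeral) → 4 (decimal)
Convert 五 (Chinese numeral) → 5 (decimal)
Compute 4 ^ 5 = 1024
1024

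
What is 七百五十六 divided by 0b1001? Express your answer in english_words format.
Convert 七百五十六 (Chinese numeral) → 7×100 + 5×10 + 6 = 756 (decimal)
Convert 0b1001 (binary) → 8 + 1 = 9 (decimal)
Compute 756 ÷ 9 = 84
Convert 84 (decimal) → eighty-four (English words)
eighty-four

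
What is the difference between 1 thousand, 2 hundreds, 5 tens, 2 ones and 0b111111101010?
Convert 1 thousand, 2 hundreds, 5 tens, 2 ones (place-value notation) → 1×1000 + 2×100 + 5×10 + 2 = 1252 (decimal)
Convert 0b111111101010 (binary) → 2048 + 1024 + 512 + 256 + 128 + 64 + 32 + 8 + 2 = 4074 (decimal)
Difference: |1252 - 4074| = 2822
2822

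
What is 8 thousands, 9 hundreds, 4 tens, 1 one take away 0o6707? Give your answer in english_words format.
Convert 8 thousands, 9 hundreds, 4 tens, 1 one (place-value notation) → 8×1000 + 9×100 + 4×10 + 1 = 8941 (decimal)
Convert 0o6707 (octal) → 6×512 + 7×64 + 7 = 3527 (decimal)
Compute 8941 - 3527 = 5414
Convert 5414 (decimal) → 5414 = 5×1000 + 4×100 + 14 → five thousand four hundred fourteen (English words)
five thousand four hundred fourteen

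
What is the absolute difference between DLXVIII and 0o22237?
Convert DLXVIII (Roman numeral) → 500 + 50 + 10 + 5 + 1 + 1 + 1 = 568 (decimal)
Convert 0o22237 (octal) → 2×4096 + 2×512 + 2×64 + 3×8 + 7 = 9375 (decimal)
Compute |568 - 9375| = 8807
8807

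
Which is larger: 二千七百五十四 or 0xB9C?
Convert 二千七百五十四 (Chinese numeral) → 2×1000 + 7×100 + 5×10 + 4 = 2754 (decimal)
Convert 0xB9C (hexadecimal) → 11×256 + 9×16 + 12 = 2972 (decimal)
Compare 2754 vs 2972: larger = 2972
2972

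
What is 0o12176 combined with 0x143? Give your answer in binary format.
Convert 0o12176 (octal) → 1×4096 + 2×512 + 1×64 + 7×8 + 6 = 5246 (decimal)
Convert 0x143 (hexadecimal) → 1×256 + 4×16 + 3 = 323 (decimal)
Compute 5246 + 323 = 5569
Convert 5569 (decimal) → 5569 = 4096 + 1024 + 256 + 128 + 64 + 1 → 0b1010111000001 (binary)
0b1010111000001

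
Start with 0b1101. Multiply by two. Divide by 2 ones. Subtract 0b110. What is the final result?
Convert 0b1101 (binary) → 8 + 4 + 1 = 13 (decimal)
Start: 13
Convert two (English words) → 2 (decimal)
13 × 2 = 26
Convert 2 ones (place-value notation) → 2 (decimal)
26 ÷ 2 = 13
Convert 0b110 (binary) → 4 + 2 = 6 (decimal)
13 - 6 = 7
7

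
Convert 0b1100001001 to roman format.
Convert 0b1100001001 (binary) → 512 + 256 + 8 + 1 = 777 (decimal)
Convert 777 (decimal) → 777 = 500 + 100 + 100 + 50 + 10 + 10 + 5 + 1 + 1 → DCCLXXVII (Roman numeral)
DCCLXXVII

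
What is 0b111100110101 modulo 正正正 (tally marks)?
Convert 0b111100110101 (binary) → 2048 + 1024 + 512 + 256 + 32 + 16 + 4 + 1 = 3893 (decimal)
Convert 正正正 (tally marks) → 5 + 5 + 5 = 15 (decimal)
Compute 3893 mod 15 = 8
8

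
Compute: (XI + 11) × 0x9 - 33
Convert XI (Roman numeral) → 10 + 1 = 11 (decimal)
Convert 0x9 (hexadecimal) → 9 (decimal)
Expression in decimal: (11 + 11) × 9 - 33
Parentheses first: 11 + 11 = 22
Multiply: 22 × 9 = 198
Subtract: 198 - 33 = 165
165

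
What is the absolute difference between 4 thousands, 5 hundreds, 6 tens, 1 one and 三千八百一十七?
Convert 4 thousands, 5 hundreds, 6 tens, 1 one (place-value notation) → 4×1000 + 5×100 + 6×10 + 1 = 4561 (decimal)
Convert 三千八百一十七 (Chinese numeral) → 3×1000 + 8×100 + 1×10 + 7 = 3817 (decimal)
Compute |4561 - 3817| = 744
744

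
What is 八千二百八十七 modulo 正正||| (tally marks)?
Convert 八千二百八十七 (Chinese numeral) → 8×1000 + 2×100 + 8×10 + 7 = 8287 (decimal)
Convert 正正||| (tally marks) → 5 + 5 + 3 = 13 (decimal)
Compute 8287 mod 13 = 6
6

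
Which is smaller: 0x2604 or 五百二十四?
Convert 0x2604 (hexadecimal) → 2×4096 + 6×256 + 4 = 9732 (decimal)
Convert 五百二十四 (Chinese numeral) → 5×100 + 2×10 + 4 = 524 (decimal)
Compare 9732 vs 524: smaller = 524
524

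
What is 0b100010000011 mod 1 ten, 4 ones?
Convert 0b100010000011 (binary) → 2048 + 128 + 2 + 1 = 2179 (decimal)
Convert 1 ten, 4 ones (place-value notation) → 1×10 + 4 = 14 (decimal)
Compute 2179 mod 14 = 9
9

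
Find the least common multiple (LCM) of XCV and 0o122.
Convert XCV (Roman numeral) → 90 + 5 = 95 (decimal)
Convert 0o122 (octal) → 1×64 + 2×8 + 2 = 82 (decimal)
Compute lcm(95, 82) = 7790
7790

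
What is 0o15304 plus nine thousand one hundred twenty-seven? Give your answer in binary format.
Convert 0o15304 (octal) → 1×4096 + 5×512 + 3×64 + 4 = 6852 (decimal)
Convert nine thousand one hundred twenty-seven (English words) → 9×1000 + 1×100 + 27 = 9127 (decimal)
Compute 6852 + 9127 = 15979
Convert 15979 (decimal) → 15979 = 8192 + 4096 + 2048 + 1024 + 512 + 64 + 32 + 8 + 2 + 1 → 0b11111001101011 (binary)
0b11111001101011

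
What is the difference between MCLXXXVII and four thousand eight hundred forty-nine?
Convert MCLXXXVII (Roman numeral) → 1000 + 100 + 50 + 10 + 10 + 10 + 5 + 1 + 1 = 1187 (decimal)
Convert four thousand eight hundred forty-nine (English words) → 4×1000 + 8×100 + 49 = 4849 (decimal)
Difference: |1187 - 4849| = 3662
3662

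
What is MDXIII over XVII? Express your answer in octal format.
Convert MDXIII (Roman numeral) → 1000 + 500 + 10 + 1 + 1 + 1 = 1513 (decimal)
Convert XVII (Roman numeral) → 10 + 5 + 1 + 1 = 17 (decimal)
Compute 1513 ÷ 17 = 89
Convert 89 (decimal) → 89 = 1×64 + 3×8 + 1 → 0o131 (octal)
0o131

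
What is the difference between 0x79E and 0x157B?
Convert 0x79E (hexadecimal) → 7×256 + 9×16 + 14 = 1950 (decimal)
Convert 0x157B (hexadecimal) → 1×4096 + 5×256 + 7×16 + 11 = 5499 (decimal)
Difference: |1950 - 5499| = 3549
3549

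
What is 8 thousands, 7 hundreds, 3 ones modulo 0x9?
Convert 8 thousands, 7 hundreds, 3 ones (place-value notation) → 8×1000 + 7×100 + 3 = 8703 (decimal)
Convert 0x9 (hexadecimal) → 9 (decimal)
Compute 8703 mod 9 = 0
0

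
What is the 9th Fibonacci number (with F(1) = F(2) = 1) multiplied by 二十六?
Convert the 9th Fibonacci number (with F(1) = F(2) = 1) (Fibonacci index) → 1, 1, 2, 3, 5, 8, 13, 21, 34 → 34 (decimal)
Convert 二十六 (Chinese numeral) → 2×10 + 6 = 26 (decimal)
Compute 34 × 26 = 884
884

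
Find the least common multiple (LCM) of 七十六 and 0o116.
Convert 七十六 (Chinese numeral) → 7×10 + 6 = 76 (decimal)
Convert 0o116 (octal) → 1×64 + 1×8 + 6 = 78 (decimal)
Compute lcm(76, 78) = 2964
2964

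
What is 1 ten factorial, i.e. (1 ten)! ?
Convert 1 ten (place-value notation) → 1×10 = 10 (decimal)
Compute 10! = 3628800
3628800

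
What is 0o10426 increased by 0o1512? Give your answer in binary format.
Convert 0o10426 (octal) → 1×4096 + 4×64 + 2×8 + 6 = 4374 (decimal)
Convert 0o1512 (octal) → 1×512 + 5×64 + 1×8 + 2 = 842 (decimal)
Compute 4374 + 842 = 5216
Convert 5216 (decimal) → 5216 = 4096 + 1024 + 64 + 32 → 0b1010001100000 (binary)
0b1010001100000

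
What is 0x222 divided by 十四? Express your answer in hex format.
Convert 0x222 (hexadecimal) → 2×256 + 2×16 + 2 = 546 (decimal)
Convert 十四 (Chinese numeral) → 1×10 + 4 = 14 (decimal)
Compute 546 ÷ 14 = 39
Convert 39 (decimal) → 39 = 2×16 + 7 → 0x27 (hexadecimal)
0x27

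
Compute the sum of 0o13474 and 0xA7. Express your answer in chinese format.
Convert 0o13474 (octal) → 1×4096 + 3×512 + 4×64 + 7×8 + 4 = 5948 (decimal)
Convert 0xA7 (hexadecimal) → 10×16 + 7 = 167 (decimal)
Compute 5948 + 167 = 6115
Convert 6115 (decimal) → 6115 = 6×1000 + 1×100 + 1×10 + 5 → 六千一百一十五 (Chinese numeral)
六千一百一十五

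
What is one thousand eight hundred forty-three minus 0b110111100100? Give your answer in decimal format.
Convert one thousand eight hundred forty-three (English words) → 1×1000 + 8×100 + 43 = 1843 (decimal)
Convert 0b110111100100 (binary) → 2048 + 1024 + 256 + 128 + 64 + 32 + 4 = 3556 (decimal)
Compute 1843 - 3556 = -1713
-1713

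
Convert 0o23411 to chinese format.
Convert 0o23411 (octal) → 2×4096 + 3×512 + 4×64 + 1×8 + 1 = 9993 (decimal)
Convert 9993 (decimal) → 9993 = 9×1000 + 9×100 + 9×10 + 3 → 九千九百九十三 (Chinese numeral)
九千九百九十三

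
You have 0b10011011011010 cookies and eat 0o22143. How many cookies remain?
Convert 0b10011011011010 (binary) → 8192 + 1024 + 512 + 128 + 64 + 16 + 8 + 2 = 9946 (decimal)
Convert 0o22143 (octal) → 2×4096 + 2×512 + 1×64 + 4×8 + 3 = 9315 (decimal)
Compute 9946 - 9315 = 631
631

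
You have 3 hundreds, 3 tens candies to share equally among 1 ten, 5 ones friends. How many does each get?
Convert 3 hundreds, 3 tens (place-value notation) → 3×100 + 3×10 = 330 (decimal)
Convert 1 ten, 5 ones (place-value notation) → 1×10 + 5 = 15 (decimal)
Compute 330 ÷ 15 = 22
22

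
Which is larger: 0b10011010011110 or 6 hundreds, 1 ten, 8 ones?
Convert 0b10011010011110 (binary) → 8192 + 1024 + 512 + 128 + 16 + 8 + 4 + 2 = 9886 (decimal)
Convert 6 hundreds, 1 ten, 8 ones (place-value notation) → 6×100 + 1×10 + 8 = 618 (decimal)
Compare 9886 vs 618: larger = 9886
9886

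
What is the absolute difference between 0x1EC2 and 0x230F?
Convert 0x1EC2 (hexadecimal) → 1×4096 + 14×256 + 12×16 + 2 = 7874 (decimal)
Convert 0x230F (hexadecimal) → 2×4096 + 3×256 + 15 = 8975 (decimal)
Compute |7874 - 8975| = 1101
1101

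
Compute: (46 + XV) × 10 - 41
Convert XV (Roman numeral) → 10 + 5 = 15 (decimal)
Expression in decimal: (46 + 15) × 10 - 41
Parentheses first: 46 + 15 = 61
Multiply: 61 × 10 = 610
Subtract: 610 - 41 = 569
569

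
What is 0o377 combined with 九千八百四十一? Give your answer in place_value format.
Convert 0o377 (octal) → 3×64 + 7×8 + 7 = 255 (decimal)
Convert 九千八百四十一 (Chinese numeral) → 9×1000 + 8×100 + 4×10 + 1 = 9841 (decimal)
Compute 255 + 9841 = 10096
Convert 10096 (decimal) → 10096 = 10×1000 + 9×10 + 6 → 10 thousands, 9 tens, 6 ones (place-value notation)
10 thousands, 9 tens, 6 ones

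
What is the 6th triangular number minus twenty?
The 6th triangular number = 6×7/2 = 21
Convert twenty (English words) → 20 (decimal)
Compute 21 - 20 = 1
1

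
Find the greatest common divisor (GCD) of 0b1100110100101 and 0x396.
Convert 0b1100110100101 (binary) → 4096 + 2048 + 256 + 128 + 32 + 4 + 1 = 6565 (decimal)
Convert 0x396 (hexadecimal) → 3×256 + 9×16 + 6 = 918 (decimal)
Compute gcd(6565, 918) = 1
1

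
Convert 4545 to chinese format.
Convert 4545 (decimal) → 4545 = 4×1000 + 5×100 + 4×10 + 5 → 四千五百四十五 (Chinese numeral)
四千五百四十五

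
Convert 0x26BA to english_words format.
Convert 0x26BA (hexadecimal) → 2×4096 + 6×256 + 11×16 + 10 = 9914 (decimal)
Convert 9914 (decimal) → 9914 = 9×1000 + 9×100 + 14 → nine thousand nine hundred fourteen (English words)
nine thousand nine hundred fourteen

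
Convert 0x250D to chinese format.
Convert 0x250D (hexadecimal) → 2×4096 + 5×256 + 13 = 9485 (decimal)
Convert 9485 (decimal) → 9485 = 9×1000 + 4×100 + 8×10 + 5 → 九千四百八十五 (Chinese numeral)
九千四百八十五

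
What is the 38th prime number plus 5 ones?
The 38th prime number = 163
Convert 5 ones (place-value notation) → 5 (decimal)
Compute 163 + 5 = 168
168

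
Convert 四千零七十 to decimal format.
Convert 四千零七十 (Chinese numeral) → 4×1000 + 7×10 = 4070 (decimal)
4070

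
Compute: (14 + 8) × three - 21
Convert three (English words) → 3 (decimal)
Expression in decimal: (14 + 8) × 3 - 21
Parentheses first: 14 + 8 = 22
Multiply: 22 × 3 = 66
Subtract: 66 - 21 = 45
45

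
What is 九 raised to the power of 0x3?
Convert 九 (Chinese numeral) → 9 (decimal)
Convert 0x3 (hexadecimal) → 3 (decimal)
Compute 9 ^ 3 = 729
729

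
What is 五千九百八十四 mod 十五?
Convert 五千九百八十四 (Chinese numeral) → 5×1000 + 9×100 + 8×10 + 4 = 5984 (decimal)
Convert 十五 (Chinese numeral) → 1×10 + 5 = 15 (decimal)
Compute 5984 mod 15 = 14
14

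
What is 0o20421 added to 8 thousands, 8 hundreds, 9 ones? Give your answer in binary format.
Convert 0o20421 (octal) → 2×4096 + 4×64 + 2×8 + 1 = 8465 (decimal)
Convert 8 thousands, 8 hundreds, 9 ones (place-value notation) → 8×1000 + 8×100 + 9 = 8809 (decimal)
Compute 8465 + 8809 = 17274
Convert 17274 (decimal) → 17274 = 16384 + 512 + 256 + 64 + 32 + 16 + 8 + 2 → 0b100001101111010 (binary)
0b100001101111010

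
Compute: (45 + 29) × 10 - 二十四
Convert 二十四 (Chinese numeral) → 2×10 + 4 = 24 (decimal)
Expression in decimal: (45 + 29) × 10 - 24
Parentheses first: 45 + 29 = 74
Multiply: 74 × 10 = 740
Subtract: 740 - 24 = 716
716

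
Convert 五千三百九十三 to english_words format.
Convert 五千三百九十三 (Chinese numeral) → 5×1000 + 3×100 + 9×10 + 3 = 5393 (decimal)
Convert 5393 (decimal) → 5393 = 5×1000 + 3×100 + 93 → five thousand three hundred ninety-three (English words)
five thousand three hundred ninety-three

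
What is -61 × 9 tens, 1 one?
Convert 9 tens, 1 one (place-value notation) → 9×10 + 1 = 91 (decimal)
Compute -61 × 91 = -5551
-5551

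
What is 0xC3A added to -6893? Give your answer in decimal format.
Convert 0xC3A (hexadecimal) → 12×256 + 3×16 + 10 = 3130 (decimal)
Compute 3130 + -6893 = -3763
-3763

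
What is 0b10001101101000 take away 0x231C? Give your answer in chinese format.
Convert 0b10001101101000 (binary) → 8192 + 512 + 256 + 64 + 32 + 8 = 9064 (decimal)
Convert 0x231C (hexadecimal) → 2×4096 + 3×256 + 1×16 + 12 = 8988 (decimal)
Compute 9064 - 8988 = 76
Convert 76 (decimal) → 76 = 7×10 + 6 → 七十六 (Chinese numeral)
七十六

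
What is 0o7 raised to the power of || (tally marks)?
Convert 0o7 (octal) → 7 (decimal)
Convert || (tally marks) → 2 (decimal)
Compute 7 ^ 2 = 49
49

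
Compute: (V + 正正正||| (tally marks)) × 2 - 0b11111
Convert V (Roman numeral) → 5 (decimal)
Convert 正正正||| (tally marks) → 5 + 5 + 5 + 3 = 18 (decimal)
Convert 0b11111 (binary) → 16 + 8 + 4 + 2 + 1 = 31 (decimal)
Expression in decimal: (5 + 18) × 2 - 31
Parentheses first: 5 + 18 = 23
Multiply: 23 × 2 = 46
Subtract: 46 - 31 = 15
15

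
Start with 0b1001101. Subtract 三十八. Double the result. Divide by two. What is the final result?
Convert 0b1001101 (binary) → 64 + 8 + 4 + 1 = 77 (decimal)
Start: 77
Convert 三十八 (Chinese numeral) → 3×10 + 8 = 38 (decimal)
77 - 38 = 39
39 × 2 = 78
Convert two (English words) → 2 (decimal)
78 ÷ 2 = 39
39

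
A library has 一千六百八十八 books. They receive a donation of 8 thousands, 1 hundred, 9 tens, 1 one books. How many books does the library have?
Convert 一千六百八十八 (Chinese numeral) → 1×1000 + 6×100 + 8×10 + 8 = 1688 (decimal)
Convert 8 thousands, 1 hundred, 9 tens, 1 one (place-value notation) → 8×1000 + 1×100 + 9×10 + 1 = 8191 (decimal)
Compute 1688 + 8191 = 9879
9879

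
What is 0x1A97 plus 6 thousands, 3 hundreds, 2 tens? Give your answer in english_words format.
Convert 0x1A97 (hexadecimal) → 1×4096 + 10×256 + 9×16 + 7 = 6807 (decimal)
Convert 6 thousands, 3 hundreds, 2 tens (place-value notation) → 6×1000 + 3×100 + 2×10 = 6320 (decimal)
Compute 6807 + 6320 = 13127
Convert 13127 (decimal) → 13127 = 13×1000 + 1×100 + 27 → thirteen thousand one hundred twenty-seven (English words)
thirteen thousand one hundred twenty-seven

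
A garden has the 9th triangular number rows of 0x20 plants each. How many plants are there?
Convert 0x20 (hexadecimal) → 2×16 = 32 (decimal)
Convert the 9th triangular number (triangular index) → 9×10/2 = 45 (decimal)
Compute 32 × 45 = 1440
1440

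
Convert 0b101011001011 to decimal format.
Convert 0b101011001011 (binary) → 2048 + 512 + 128 + 64 + 8 + 2 + 1 = 2763 (decimal)
2763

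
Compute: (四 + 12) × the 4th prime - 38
Convert 四 (Chinese numeral) → 4 (decimal)
Convert the 4th prime (prime index) → 7 (decimal)
Expression in decimal: (4 + 12) × 7 - 38
Parentheses first: 4 + 12 = 16
Multiply: 16 × 7 = 112
Subtract: 112 - 38 = 74
74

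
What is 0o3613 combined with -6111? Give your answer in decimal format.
Convert 0o3613 (octal) → 3×512 + 6×64 + 1×8 + 3 = 1931 (decimal)
Compute 1931 + -6111 = -4180
-4180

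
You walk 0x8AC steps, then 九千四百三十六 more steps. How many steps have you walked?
Convert 0x8AC (hexadecimal) → 8×256 + 10×16 + 12 = 2220 (decimal)
Convert 九千四百三十六 (Chinese numeral) → 9×1000 + 4×100 + 3×10 + 6 = 9436 (decimal)
Compute 2220 + 9436 = 11656
11656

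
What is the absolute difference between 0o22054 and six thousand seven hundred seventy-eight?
Convert 0o22054 (octal) → 2×4096 + 2×512 + 5×8 + 4 = 9260 (decimal)
Convert six thousand seven hundred seventy-eight (English words) → 6×1000 + 7×100 + 78 = 6778 (decimal)
Compute |9260 - 6778| = 2482
2482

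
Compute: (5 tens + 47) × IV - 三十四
Convert 5 tens (place-value notation) → 5×10 = 50 (decimal)
Convert IV (Roman numeral) → 4 (decimal)
Convert 三十四 (Chinese numeral) → 3×10 + 4 = 34 (decimal)
Expression in decimal: (50 + 47) × 4 - 34
Parentheses first: 50 + 47 = 97
Multiply: 97 × 4 = 388
Subtract: 388 - 34 = 354
354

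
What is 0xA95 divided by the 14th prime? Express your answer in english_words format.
Convert 0xA95 (hexadecimal) → 10×256 + 9×16 + 5 = 2709 (decimal)
Convert the 14th prime (prime index) → 43 (decimal)
Compute 2709 ÷ 43 = 63
Convert 63 (decimal) → sixty-three (English words)
sixty-three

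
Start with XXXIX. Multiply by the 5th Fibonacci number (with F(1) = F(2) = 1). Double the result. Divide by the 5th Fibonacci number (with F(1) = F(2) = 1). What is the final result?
Convert XXXIX (Roman numeral) → 10 + 10 + 10 + 9 = 39 (decimal)
Start: 39
Convert the 5th Fibonacci number (with F(1) = F(2) = 1) (Fibonacci index) → 1, 1, 2, 3, 5 → 5 (decimal)
39 × 5 = 195
195 × 2 = 390
Convert the 5th Fibonacci number (with F(1) = F(2) = 1) (Fibonacci index) → 1, 1, 2, 3, 5 → 5 (decimal)
390 ÷ 5 = 78
78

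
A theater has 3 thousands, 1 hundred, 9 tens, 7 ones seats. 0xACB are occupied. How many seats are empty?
Convert 3 thousands, 1 hundred, 9 tens, 7 ones (place-value notation) → 3×1000 + 1×100 + 9×10 + 7 = 3197 (decimal)
Convert 0xACB (hexadecimal) → 10×256 + 12×16 + 11 = 2763 (decimal)
Compute 3197 - 2763 = 434
434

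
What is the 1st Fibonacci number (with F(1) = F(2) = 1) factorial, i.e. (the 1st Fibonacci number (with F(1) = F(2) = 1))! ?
Convert the 1st Fibonacci number (with F(1) = F(2) = 1) (Fibonacci index) → 1 (decimal)
Compute 1! = 1
1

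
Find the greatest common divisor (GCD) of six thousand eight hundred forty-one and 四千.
Convert six thousand eight hundred forty-one (English words) → 6×1000 + 8×100 + 41 = 6841 (decimal)
Convert 四千 (Chinese numeral) → 4×1000 = 4000 (decimal)
Compute gcd(6841, 4000) = 1
1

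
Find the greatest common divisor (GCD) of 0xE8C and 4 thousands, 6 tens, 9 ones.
Convert 0xE8C (hexadecimal) → 14×256 + 8×16 + 12 = 3724 (decimal)
Convert 4 thousands, 6 tens, 9 ones (place-value notation) → 4×1000 + 6×10 + 9 = 4069 (decimal)
Compute gcd(3724, 4069) = 1
1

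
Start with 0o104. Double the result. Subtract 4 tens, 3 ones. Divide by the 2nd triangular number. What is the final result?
Convert 0o104 (octal) → 1×64 + 4 = 68 (decimal)
Start: 68
68 × 2 = 136
Convert 4 tens, 3 ones (place-value notation) → 4×10 + 3 = 43 (decimal)
136 - 43 = 93
Convert the 2nd triangular number (triangular index) → 2×3/2 = 3 (decimal)
93 ÷ 3 = 31
31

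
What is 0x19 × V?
Convert 0x19 (hexadecimal) → 1×16 + 9 = 25 (decimal)
Convert V (Roman numeral) → 5 (decimal)
Compute 25 × 5 = 125
125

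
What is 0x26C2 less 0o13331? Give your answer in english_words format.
Convert 0x26C2 (hexadecimal) → 2×4096 + 6×256 + 12×16 + 2 = 9922 (decimal)
Convert 0o13331 (octal) → 1×4096 + 3×512 + 3×64 + 3×8 + 1 = 5849 (decimal)
Compute 9922 - 5849 = 4073
Convert 4073 (decimal) → 4073 = 4×1000 + 73 → four thousand seventy-three (English words)
four thousand seventy-three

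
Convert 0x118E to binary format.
Convert 0x118E (hexadecimal) → 1×4096 + 1×256 + 8×16 + 14 = 4494 (decimal)
Convert 4494 (decimal) → 4494 = 4096 + 256 + 128 + 8 + 4 + 2 → 0b1000110001110 (binary)
0b1000110001110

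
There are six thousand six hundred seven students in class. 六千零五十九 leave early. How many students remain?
Convert six thousand six hundred seven (English words) → 6×1000 + 6×100 + 7 = 6607 (decimal)
Convert 六千零五十九 (Chinese numeral) → 6×1000 + 5×10 + 9 = 6059 (decimal)
Compute 6607 - 6059 = 548
548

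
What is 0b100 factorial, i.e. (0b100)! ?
Convert 0b100 (binary) → 4 (decimal)
Compute 4! = 24
24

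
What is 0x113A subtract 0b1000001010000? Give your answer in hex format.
Convert 0x113A (hexadecimal) → 1×4096 + 1×256 + 3×16 + 10 = 4410 (decimal)
Convert 0b1000001010000 (binary) → 4096 + 64 + 16 = 4176 (decimal)
Compute 4410 - 4176 = 234
Convert 234 (decimal) → 234 = 14×16 + 10 → 0xEA (hexadecimal)
0xEA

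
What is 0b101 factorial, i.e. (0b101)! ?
Convert 0b101 (binary) → 4 + 1 = 5 (decimal)
Compute 5! = 120
120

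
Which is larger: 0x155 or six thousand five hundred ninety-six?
Convert 0x155 (hexadecimal) → 1×256 + 5×16 + 5 = 341 (decimal)
Convert six thousand five hundred ninety-six (English words) → 6×1000 + 5×100 + 96 = 6596 (decimal)
Compare 341 vs 6596: larger = 6596
6596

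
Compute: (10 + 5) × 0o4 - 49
Convert 0o4 (octal) → 4 (decimal)
Expression in decimal: (10 + 5) × 4 - 49
Parentheses first: 10 + 5 = 15
Multiply: 15 × 4 = 60
Subtract: 60 - 49 = 11
11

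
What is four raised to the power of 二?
Convert four (English words) → 4 (decimal)
Convert 二 (Chinese numeral) → 2 (decimal)
Compute 4 ^ 2 = 16
16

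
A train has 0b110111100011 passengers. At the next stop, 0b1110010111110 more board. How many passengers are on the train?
Convert 0b110111100011 (binary) → 2048 + 1024 + 256 + 128 + 64 + 32 + 2 + 1 = 3555 (decimal)
Convert 0b1110010111110 (binary) → 4096 + 2048 + 1024 + 128 + 32 + 16 + 8 + 4 + 2 = 7358 (decimal)
Compute 3555 + 7358 = 10913
10913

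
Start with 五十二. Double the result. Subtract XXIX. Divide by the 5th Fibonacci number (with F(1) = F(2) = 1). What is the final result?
Convert 五十二 (Chinese numeral) → 5×10 + 2 = 52 (decimal)
Start: 52
52 × 2 = 104
Convert XXIX (Roman numeral) → 10 + 10 + 9 = 29 (decimal)
104 - 29 = 75
Convert the 5th Fibonacci number (with F(1) = F(2) = 1) (Fibonacci index) → 1, 1, 2, 3, 5 → 5 (decimal)
75 ÷ 5 = 15
15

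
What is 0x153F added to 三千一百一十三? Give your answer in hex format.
Convert 0x153F (hexadecimal) → 1×4096 + 5×256 + 3×16 + 15 = 5439 (decimal)
Convert 三千一百一十三 (Chinese numeral) → 3×1000 + 1×100 + 1×10 + 3 = 3113 (decimal)
Compute 5439 + 3113 = 8552
Convert 8552 (decimal) → 8552 = 2×4096 + 1×256 + 6×16 + 8 → 0x2168 (hexadecimal)
0x2168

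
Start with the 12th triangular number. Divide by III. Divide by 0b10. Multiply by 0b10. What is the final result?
Convert the 12th triangular number (triangular index) → 12×13/2 = 78 (decimal)
Start: 78
Convert III (Roman numeral) → 1 + 1 + 1 = 3 (decimal)
78 ÷ 3 = 26
Convert 0b10 (binary) → 2 (decimal)
26 ÷ 2 = 13
Convert 0b10 (binary) → 2 (decimal)
13 × 2 = 26
26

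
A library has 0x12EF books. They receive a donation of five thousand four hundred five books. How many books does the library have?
Convert 0x12EF (hexadecimal) → 1×4096 + 2×256 + 14×16 + 15 = 4847 (decimal)
Convert five thousand four hundred five (English words) → 5×1000 + 4×100 + 5 = 5405 (decimal)
Compute 4847 + 5405 = 10252
10252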